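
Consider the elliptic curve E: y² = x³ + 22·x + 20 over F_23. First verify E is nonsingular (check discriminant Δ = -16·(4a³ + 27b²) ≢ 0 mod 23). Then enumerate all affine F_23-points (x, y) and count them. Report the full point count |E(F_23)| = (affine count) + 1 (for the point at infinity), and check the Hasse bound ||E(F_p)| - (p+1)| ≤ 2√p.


Affine points = {(2, 7), (2, 16), (5, 5), (5, 18), (6, 0), (8, 8), (8, 15), (9, 2), (9, 21), (11, 11), (11, 12), (14, 6), (14, 17), (16, 11), (16, 12), (19, 11), (19, 12)}; affine count = 17; |E(F_23)| = 18.

Discriminant check: Δ ∝ 4a³ + 27b² = 4·22³ + 27·20² = 4·10648 + 27·400 ≡ 9 (mod 23). Nonzero ⇒ E is nonsingular.
For each x ∈ F_23, compute rhs = x³ + 22·x + 20 mod 23, then count y ∈ F_23 with y² ≡ rhs.
  x = 0: rhs = 20, matching y values: none (0 points).
  x = 1: rhs = 20, matching y values: none (0 points).
  x = 2: rhs = 3, matching y values: 7, 16 (2 points).
  x = 3: rhs = 21, matching y values: none (0 points).
  x = 4: rhs = 11, matching y values: none (0 points).
  x = 5: rhs = 2, matching y values: 5, 18 (2 points).
  x = 6: rhs = 0, matching y values: 0 (1 points).
  x = 7: rhs = 11, matching y values: none (0 points).
  x = 8: rhs = 18, matching y values: 8, 15 (2 points).
  x = 9: rhs = 4, matching y values: 2, 21 (2 points).
  x = 10: rhs = 21, matching y values: none (0 points).
  x = 11: rhs = 6, matching y values: 11, 12 (2 points).
  x = 12: rhs = 11, matching y values: none (0 points).
  x = 13: rhs = 19, matching y values: none (0 points).
  x = 14: rhs = 13, matching y values: 6, 17 (2 points).
  x = 15: rhs = 22, matching y values: none (0 points).
  x = 16: rhs = 6, matching y values: 11, 12 (2 points).
  x = 17: rhs = 17, matching y values: none (0 points).
  x = 18: rhs = 15, matching y values: none (0 points).
  x = 19: rhs = 6, matching y values: 11, 12 (2 points).
  x = 20: rhs = 19, matching y values: none (0 points).
  x = 21: rhs = 14, matching y values: none (0 points).
  x = 22: rhs = 20, matching y values: none (0 points).
Total affine count: 17.
Full point count |E(F_23)| = 17 + 1 = 18.
Hasse bound: |18 − (23+1)| = |-6| = 6 ≤ 2√23 ≈ 9.5917 ✓.


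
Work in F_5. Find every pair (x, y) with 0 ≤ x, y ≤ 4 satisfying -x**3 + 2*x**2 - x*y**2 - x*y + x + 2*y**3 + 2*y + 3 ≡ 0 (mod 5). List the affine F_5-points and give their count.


Affine F_5-points: {(1, 0), (2, 0), (2, 1), (3, 1), (4, 0)}; count = 5.

For each of the 25 pairs (x, y) ∈ F_5², evaluate f(x, y) mod 5. Record the zeros.
  x = 0: [0↦3, 1↦2, 2↦3, 3↦3, 4↦4]  zeros at y ∈ ∅
  x = 1: [0↦0, 1↦2, 2↦4, 3↦3, 4↦1]  zeros at y ∈ {0}
  x = 2: [0↦0, 1↦0, 2↦3, 3↦1, 4↦1]  zeros at y ∈ {0, 1}
  x = 3: [0↦2, 1↦0, 2↦4, 3↦1, 4↦3]  zeros at y ∈ {1}
  x = 4: [0↦0, 1↦1, 2↦1, 3↦2, 4↦1]  zeros at y ∈ {0}
Collecting zeros: affine points = {(1, 0), (2, 0), (2, 1), (3, 1), (4, 0)}.
Total count |C(F_5)_aff| = 5.


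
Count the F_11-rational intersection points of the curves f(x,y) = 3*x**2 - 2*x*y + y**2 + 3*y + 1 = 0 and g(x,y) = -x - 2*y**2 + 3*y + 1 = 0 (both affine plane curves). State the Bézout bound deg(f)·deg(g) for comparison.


Common zeros: ∅; count = 0; Bézout bound = 4.

deg(f) = 2, deg(g) = 2, so Bézout bound = 4.
Scan x ∈ F_11. For each x, list the y ∈ F_11 with f(x, y) ≡ 0 and those with g(x, y) ≡ 0 (mod 11); the common zeros in that column are the intersection.
  x = 0: f ≡ 0 at y ∈ {2, 6}; g ≡ 0 at y ∈ ∅; common: ∅.
  x = 1: f ≡ 0 at y ∈ ∅; g ≡ 0 at y ∈ {0, 7}; common: ∅.
  x = 2: f ≡ 0 at y ∈ {5, 7}; g ≡ 0 at y ∈ {1, 6}; common: ∅.
  x = 3: f ≡ 0 at y ∈ ∅; g ≡ 0 at y ∈ {3, 4}; common: ∅.
  x = 4: f ≡ 0 at y ∈ {6, 10}; g ≡ 0 at y ∈ ∅; common: ∅.
  x = 5: f ≡ 0 at y ∈ {2, 5}; g ≡ 0 at y ∈ ∅; common: ∅.
  x = 6: f ≡ 0 at y ∈ ∅; g ≡ 0 at y ∈ ∅; common: ∅.
  x = 7: f ≡ 0 at y ∈ ∅; g ≡ 0 at y ∈ {8, 10}; common: ∅.
  x = 8: f ≡ 0 at y ∈ ∅; g ≡ 0 at y ∈ ∅; common: ∅.
  x = 9: f ≡ 0 at y ∈ ∅; g ≡ 0 at y ∈ {9}; common: ∅.
  x = 10: f ≡ 0 at y ∈ {7, 10}; g ≡ 0 at y ∈ {2, 5}; common: ∅.
Collecting: common zeros = ∅, so the count is 0.
Comparison with the Bézout bound: 0 ≤ 4 = deg(f)·deg(g), as expected for curves with no common component (the affine F_11-count falls short of the bound because intersections may lie at infinity, over extension fields, or carry multiplicity).


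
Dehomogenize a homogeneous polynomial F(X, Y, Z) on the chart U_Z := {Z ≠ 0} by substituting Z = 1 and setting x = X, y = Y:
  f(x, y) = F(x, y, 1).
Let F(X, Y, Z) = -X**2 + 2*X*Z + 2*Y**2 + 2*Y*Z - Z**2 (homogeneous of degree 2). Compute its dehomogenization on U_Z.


f(x, y) = -x**2 + 2*x + 2*y**2 + 2*y - 1

On U_Z we set Z = 1. Each monomial c·X^i·Y^j·Z^k in F becomes c·x^i·y^j·1^k = c·x^i·y^j.
Substituting Z = 1: F(X, Y, 1) = -x**2 + 2*x + 2*y**2 + 2*y - 1.
Note: deg(f) ≤ deg(F) = 2; strict inequality happens when F is divisible by Z (lost terms).


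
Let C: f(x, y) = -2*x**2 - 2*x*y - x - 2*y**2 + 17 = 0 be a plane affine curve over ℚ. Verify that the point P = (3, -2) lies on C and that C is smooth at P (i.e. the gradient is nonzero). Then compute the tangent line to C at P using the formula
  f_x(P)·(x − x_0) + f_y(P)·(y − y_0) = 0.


Tangent line at P: -9*x + 2*y + 31 = 0.

Step 1: f(3, -2) = 0, so P lies on C.
Step 2: partial derivatives
  f_x(x, y) = -4*x - 2*y - 1, f_y(x, y) = -2*x - 4*y.
  f_x(P) = -9, f_y(P) = 2 (gradient nonzero, so P is smooth).
Step 3: tangent line at P: -9·(x − 3) + 2·(y − -2) = 0.
Expanding: -9*x + 2*y + 31 = 0.


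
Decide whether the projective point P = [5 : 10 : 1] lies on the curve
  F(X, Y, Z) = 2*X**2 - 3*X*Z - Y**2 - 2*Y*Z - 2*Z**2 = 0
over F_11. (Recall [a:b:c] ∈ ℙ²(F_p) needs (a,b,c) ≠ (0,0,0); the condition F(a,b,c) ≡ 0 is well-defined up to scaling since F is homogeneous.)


F(5,10,1) ≡ 1 (mod 11); P is NOT on the curve.

Evaluate F(5, 10, 1) term-by-term (mod 11).
  2*X**2 ↦ 2·25·1·1 = 50
  -3*X*Z ↦ -3·5·1·1 = -15
  -Y**2 ↦ -1·1·100·1 = -100
  -2*Y*Z ↦ -2·1·10·1 = -20
  -2*Z**2 ↦ -2·1·1·1 = -2
Sum: F(5, 10, 1) = (50) + (-15) + (-100) + (-20) + (-2) = -87.
Reducing mod 11: -87 ≡ 1 (mod 11).
Since F(a, b, c) ≡ 1 ≠ 0 (mod 11), P does NOT lie on the curve.


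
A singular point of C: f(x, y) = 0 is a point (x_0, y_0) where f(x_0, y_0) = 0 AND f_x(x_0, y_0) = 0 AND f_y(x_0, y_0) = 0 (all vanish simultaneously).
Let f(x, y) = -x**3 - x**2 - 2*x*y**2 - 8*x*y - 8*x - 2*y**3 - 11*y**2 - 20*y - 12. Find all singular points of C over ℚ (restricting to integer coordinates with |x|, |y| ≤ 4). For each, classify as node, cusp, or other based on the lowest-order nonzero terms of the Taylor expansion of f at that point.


Singular points: {(0, -2)}; classification: node.

Compute partial derivatives:
  f_x = -3*x**2 - 2*x - 2*y**2 - 8*y - 8.
  f_y = -4*x*y - 8*x - 6*y**2 - 22*y - 20.
Scan x_0 ∈ {−4, ..., 4}. For each x_0, f_y(x_0, y) is a polynomial in y; find its integer roots y ∈ {−4, ..., 4}, then test f_x and f at those candidates.
  x = -4: f_y(-4, y) = -6*y**2 - 6*y + 12; vanishes at y ∈ {-2, 1}. (-4, -2): f_x = -40 ≠ 0; (-4, 1): f_x = -58 ≠ 0.
  x = -3: f_y(-3, y) = -6*y**2 - 10*y + 4; vanishes at y ∈ {-2}. (-3, -2): f_x = -21 ≠ 0.
  x = -2: f_y(-2, y) = -6*y**2 - 14*y - 4; vanishes at y ∈ {-2}. (-2, -2): f_x = -8 ≠ 0.
  x = -1: f_y(-1, y) = -6*y**2 - 18*y - 12; vanishes at y ∈ {-2, -1}. (-1, -2): f_x = -1 ≠ 0; (-1, -1): f_x = -3 ≠ 0.
  x = 0: f_y(0, y) = -6*y**2 - 22*y - 20; vanishes at y ∈ {-2}. (0, -2): f_x = 0, f = 0 — SINGULAR.
  x = 1: f_y(1, y) = -6*y**2 - 26*y - 28; vanishes at y ∈ {-2}. (1, -2): f_x = -5 ≠ 0.
  x = 2: f_y(2, y) = -6*y**2 - 30*y - 36; vanishes at y ∈ {-3, -2}. (2, -3): f_x = -18 ≠ 0; (2, -2): f_x = -16 ≠ 0.
  x = 3: f_y(3, y) = -6*y**2 - 34*y - 44; vanishes at y ∈ {-2}. (3, -2): f_x = -33 ≠ 0.
  x = 4: f_y(4, y) = -6*y**2 - 38*y - 52; vanishes at y ∈ {-2}. (4, -2): f_x = -56 ≠ 0.
Only singular point on the grid: (0, -2).
Classify: substitute x = 0 + u, y = -2 + v and expand: f = -u**3 - u**2 - 2*u*v**2 - 2*v**3 + v**2.
No constant or linear terms (consistent with a singular point). Quadratic part: -u**2 + v**2. Cubic part: -u**3 - 2*u*v**2 - 2*v**3.
The quadratic part v**2 - u**2 = (v − u)(v + u) splits into two distinct linear factors, so there are two distinct tangent lines y − -2 = ±(x − 0) — this is a node (ordinary double point).
Classification: node.


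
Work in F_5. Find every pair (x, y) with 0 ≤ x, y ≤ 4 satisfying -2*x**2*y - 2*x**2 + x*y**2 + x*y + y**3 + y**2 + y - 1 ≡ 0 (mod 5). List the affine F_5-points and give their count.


Affine F_5-points: {(1, 1), (2, 1), (2, 3)}; count = 3.

For each of the 25 pairs (x, y) ∈ F_5², evaluate f(x, y) mod 5. Record the zeros.
  x = 0: [0↦4, 1↦2, 2↦3, 3↦3, 4↦3]  zeros at y ∈ ∅
  x = 1: [0↦2, 1↦0, 2↦3, 3↦2, 4↦3]  zeros at y ∈ {1}
  x = 2: [0↦1, 1↦0, 2↦1, 3↦0, 4↦3]  zeros at y ∈ {1, 3}
  x = 3: [0↦1, 1↦2, 2↦2, 3↦2, 4↦3]  zeros at y ∈ ∅
  x = 4: [0↦2, 1↦1, 2↦1, 3↦3, 4↦3]  zeros at y ∈ ∅
Collecting zeros: affine points = {(1, 1), (2, 1), (2, 3)}.
Total count |C(F_5)_aff| = 3.


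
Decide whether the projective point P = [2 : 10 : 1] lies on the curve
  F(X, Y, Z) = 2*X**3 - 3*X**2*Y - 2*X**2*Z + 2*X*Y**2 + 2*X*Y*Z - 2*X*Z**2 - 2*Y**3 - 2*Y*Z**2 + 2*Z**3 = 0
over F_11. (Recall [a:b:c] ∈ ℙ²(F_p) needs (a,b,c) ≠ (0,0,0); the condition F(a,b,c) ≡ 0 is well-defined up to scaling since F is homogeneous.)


F(2,10,1) ≡ 0 (mod 11); P is on the curve.

Evaluate F(2, 10, 1) term-by-term (mod 11).
  2*X**3 ↦ 2·8·1·1 = 16
  -3*X**2*Y ↦ -3·4·10·1 = -120
  -2*X**2*Z ↦ -2·4·1·1 = -8
  2*X*Y**2 ↦ 2·2·100·1 = 400
  2*X*Y*Z ↦ 2·2·10·1 = 40
  -2*X*Z**2 ↦ -2·2·1·1 = -4
  -2*Y**3 ↦ -2·1·1000·1 = -2000
  -2*Y*Z**2 ↦ -2·1·10·1 = -20
  2*Z**3 ↦ 2·1·1·1 = 2
Sum: F(2, 10, 1) = (16) + (-120) + (-8) + (400) + (40) + (-4) + (-2000) + (-20) + (2) = -1694.
Reducing mod 11: -1694 ≡ 0 (mod 11).
Since F(a, b, c) ≡ 0 (mod 11), P lies on the curve.


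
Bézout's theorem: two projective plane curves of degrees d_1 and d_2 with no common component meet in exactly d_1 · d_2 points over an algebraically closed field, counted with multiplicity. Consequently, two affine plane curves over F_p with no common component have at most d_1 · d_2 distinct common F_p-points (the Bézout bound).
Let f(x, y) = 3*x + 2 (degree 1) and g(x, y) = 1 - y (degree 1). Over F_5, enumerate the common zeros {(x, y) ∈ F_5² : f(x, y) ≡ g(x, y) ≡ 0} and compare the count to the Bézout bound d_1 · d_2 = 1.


Common zeros: {(1, 1)}; count = 1; Bézout bound = 1.

deg(f) = 1, deg(g) = 1, so Bézout bound = 1.
Scan x ∈ F_5. For each x, list the y ∈ F_5 with f(x, y) ≡ 0 and those with g(x, y) ≡ 0 (mod 5); the common zeros in that column are the intersection.
  x = 0: f ≡ 0 at y ∈ ∅; g ≡ 0 at y ∈ {1}; common: ∅.
  x = 1: f ≡ 0 at y ∈ {0, 1, 2, 3, 4}; g ≡ 0 at y ∈ {1}; common: {1}.
  x = 2: f ≡ 0 at y ∈ ∅; g ≡ 0 at y ∈ {1}; common: ∅.
  x = 3: f ≡ 0 at y ∈ ∅; g ≡ 0 at y ∈ {1}; common: ∅.
  x = 4: f ≡ 0 at y ∈ ∅; g ≡ 0 at y ∈ {1}; common: ∅.
Collecting: common zeros = {(1, 1)}, so the count is 1.
Comparison with the Bézout bound: 1 ≤ 1 = deg(f)·deg(g), as expected for curves with no common component (the bound is attained).


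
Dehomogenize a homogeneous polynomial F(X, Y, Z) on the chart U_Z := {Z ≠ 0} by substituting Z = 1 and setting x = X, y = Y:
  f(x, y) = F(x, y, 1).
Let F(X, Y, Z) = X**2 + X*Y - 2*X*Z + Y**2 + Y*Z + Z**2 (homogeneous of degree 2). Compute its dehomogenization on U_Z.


f(x, y) = x**2 + x*y - 2*x + y**2 + y + 1

On U_Z we set Z = 1. Each monomial c·X^i·Y^j·Z^k in F becomes c·x^i·y^j·1^k = c·x^i·y^j.
Substituting Z = 1: F(X, Y, 1) = x**2 + x*y - 2*x + y**2 + y + 1.
Note: deg(f) ≤ deg(F) = 2; strict inequality happens when F is divisible by Z (lost terms).


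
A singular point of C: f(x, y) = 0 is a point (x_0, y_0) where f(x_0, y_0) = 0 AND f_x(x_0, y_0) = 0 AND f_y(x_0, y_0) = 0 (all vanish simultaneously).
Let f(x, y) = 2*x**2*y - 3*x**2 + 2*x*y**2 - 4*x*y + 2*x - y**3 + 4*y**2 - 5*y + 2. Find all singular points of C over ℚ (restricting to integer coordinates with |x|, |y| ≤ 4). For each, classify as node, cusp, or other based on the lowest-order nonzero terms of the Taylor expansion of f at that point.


Singular points: {(0, 1)}; classification: node.

Compute partial derivatives:
  f_x = 4*x*y - 6*x + 2*y**2 - 4*y + 2.
  f_y = 2*x**2 + 4*x*y - 4*x - 3*y**2 + 8*y - 5.
Scan x_0 ∈ {−4, ..., 4}. For each x_0, f_y(x_0, y) is a polynomial in y; find its integer roots y ∈ {−4, ..., 4}, then test f_x and f at those candidates.
  x = -4: f_y(-4, y) = -3*y**2 - 8*y + 43; no integer root y with |y| ≤ 4.
  x = -3: f_y(-3, y) = -3*y**2 - 4*y + 25; no integer root y with |y| ≤ 4.
  x = -2: f_y(-2, y) = 11 - 3*y**2; no integer root y with |y| ≤ 4.
  x = -1: f_y(-1, y) = -3*y**2 + 4*y + 1; no integer root y with |y| ≤ 4.
  x = 0: f_y(0, y) = -3*y**2 + 8*y - 5; vanishes at y ∈ {1}. (0, 1): f_x = 0, f = 0 — SINGULAR.
  x = 1: f_y(1, y) = -3*y**2 + 12*y - 7; no integer root y with |y| ≤ 4.
  x = 2: f_y(2, y) = -3*y**2 + 16*y - 5; no integer root y with |y| ≤ 4.
  x = 3: f_y(3, y) = -3*y**2 + 20*y + 1; no integer root y with |y| ≤ 4.
  x = 4: f_y(4, y) = -3*y**2 + 24*y + 11; no integer root y with |y| ≤ 4.
Only singular point on the grid: (0, 1).
Classify: substitute x = 0 + u, y = 1 + v and expand: f = 2*u**2*v - u**2 + 2*u*v**2 - v**3 + v**2.
No constant or linear terms (consistent with a singular point). Quadratic part: -u**2 + v**2. Cubic part: 2*u**2*v + 2*u*v**2 - v**3.
The quadratic part v**2 - u**2 = (v − u)(v + u) splits into two distinct linear factors, so there are two distinct tangent lines y − 1 = ±(x − 0) — this is a node (ordinary double point).
Classification: node.


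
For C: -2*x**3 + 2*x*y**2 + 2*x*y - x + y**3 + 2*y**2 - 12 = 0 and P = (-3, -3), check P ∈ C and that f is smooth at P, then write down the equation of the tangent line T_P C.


Tangent line at P: -43*x + 45*y + 6 = 0.

Step 1: f(-3, -3) = 0, so P lies on C.
Step 2: partial derivatives
  f_x(x, y) = -6*x**2 + 2*y**2 + 2*y - 1, f_y(x, y) = 4*x*y + 2*x + 3*y**2 + 4*y.
  f_x(P) = -43, f_y(P) = 45 (gradient nonzero, so P is smooth).
Step 3: tangent line at P: -43·(x − -3) + 45·(y − -3) = 0.
Expanding: -43*x + 45*y + 6 = 0.


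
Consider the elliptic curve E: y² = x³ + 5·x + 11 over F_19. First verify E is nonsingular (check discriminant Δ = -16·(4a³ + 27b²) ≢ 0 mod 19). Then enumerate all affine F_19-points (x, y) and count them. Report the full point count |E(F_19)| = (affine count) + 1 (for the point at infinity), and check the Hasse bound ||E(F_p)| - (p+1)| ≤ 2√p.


Affine points = {(0, 7), (0, 12), (1, 6), (1, 13), (4, 0), (5, 3), (5, 16), (7, 3), (7, 16), (9, 5), (9, 14), (10, 4), (10, 15), (16, 8), (16, 11), (18, 9), (18, 10)}; affine count = 17; |E(F_19)| = 18.

Discriminant check: Δ ∝ 4a³ + 27b² = 4·5³ + 27·11² = 4·125 + 27·121 ≡ 5 (mod 19). Nonzero ⇒ E is nonsingular.
For each x ∈ F_19, compute rhs = x³ + 5·x + 11 mod 19, then count y ∈ F_19 with y² ≡ rhs.
  x = 0: rhs = 11, matching y values: 7, 12 (2 points).
  x = 1: rhs = 17, matching y values: 6, 13 (2 points).
  x = 2: rhs = 10, matching y values: none (0 points).
  x = 3: rhs = 15, matching y values: none (0 points).
  x = 4: rhs = 0, matching y values: 0 (1 points).
  x = 5: rhs = 9, matching y values: 3, 16 (2 points).
  x = 6: rhs = 10, matching y values: none (0 points).
  x = 7: rhs = 9, matching y values: 3, 16 (2 points).
  x = 8: rhs = 12, matching y values: none (0 points).
  x = 9: rhs = 6, matching y values: 5, 14 (2 points).
  x = 10: rhs = 16, matching y values: 4, 15 (2 points).
  x = 11: rhs = 10, matching y values: none (0 points).
  x = 12: rhs = 13, matching y values: none (0 points).
  x = 13: rhs = 12, matching y values: none (0 points).
  x = 14: rhs = 13, matching y values: none (0 points).
  x = 15: rhs = 3, matching y values: none (0 points).
  x = 16: rhs = 7, matching y values: 8, 11 (2 points).
  x = 17: rhs = 12, matching y values: none (0 points).
  x = 18: rhs = 5, matching y values: 9, 10 (2 points).
Total affine count: 17.
Full point count |E(F_19)| = 17 + 1 = 18.
Hasse bound: |18 − (19+1)| = |-2| = 2 ≤ 2√19 ≈ 8.7178 ✓.


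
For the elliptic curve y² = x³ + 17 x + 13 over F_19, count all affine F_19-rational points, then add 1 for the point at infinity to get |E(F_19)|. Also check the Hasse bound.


Affine points = {(2, 6), (2, 13), (7, 0), (10, 9), (10, 10), (11, 7), (11, 12), (12, 8), (12, 11), (16, 7), (16, 12), (17, 3), (17, 16)}; affine count = 13; |E(F_19)| = 14.

Discriminant check: Δ ∝ 4a³ + 27b² = 4·17³ + 27·13² = 4·4913 + 27·169 ≡ 9 (mod 19). Nonzero ⇒ E is nonsingular.
For each x ∈ F_19, compute rhs = x³ + 17·x + 13 mod 19, then count y ∈ F_19 with y² ≡ rhs.
  x = 0: rhs = 13, matching y values: none (0 points).
  x = 1: rhs = 12, matching y values: none (0 points).
  x = 2: rhs = 17, matching y values: 6, 13 (2 points).
  x = 3: rhs = 15, matching y values: none (0 points).
  x = 4: rhs = 12, matching y values: none (0 points).
  x = 5: rhs = 14, matching y values: none (0 points).
  x = 6: rhs = 8, matching y values: none (0 points).
  x = 7: rhs = 0, matching y values: 0 (1 points).
  x = 8: rhs = 15, matching y values: none (0 points).
  x = 9: rhs = 2, matching y values: none (0 points).
  x = 10: rhs = 5, matching y values: 9, 10 (2 points).
  x = 11: rhs = 11, matching y values: 7, 12 (2 points).
  x = 12: rhs = 7, matching y values: 8, 11 (2 points).
  x = 13: rhs = 18, matching y values: none (0 points).
  x = 14: rhs = 12, matching y values: none (0 points).
  x = 15: rhs = 14, matching y values: none (0 points).
  x = 16: rhs = 11, matching y values: 7, 12 (2 points).
  x = 17: rhs = 9, matching y values: 3, 16 (2 points).
  x = 18: rhs = 14, matching y values: none (0 points).
Total affine count: 13.
Full point count |E(F_19)| = 13 + 1 = 14.
Hasse bound: |14 − (19+1)| = |-6| = 6 ≤ 2√19 ≈ 8.7178 ✓.


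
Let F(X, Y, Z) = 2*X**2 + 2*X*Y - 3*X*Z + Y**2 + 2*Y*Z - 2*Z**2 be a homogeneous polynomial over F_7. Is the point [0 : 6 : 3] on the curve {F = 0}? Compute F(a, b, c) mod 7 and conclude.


F(0,6,3) ≡ 5 (mod 7); P is NOT on the curve.

Evaluate F(0, 6, 3) term-by-term (mod 7).
  2*X**2 ↦ 2·0·1·1 = 0
  2*X*Y ↦ 2·0·6·1 = 0
  -3*X*Z ↦ -3·0·1·3 = 0
  Y**2 ↦ 1·1·36·1 = 36
  2*Y*Z ↦ 2·1·6·3 = 36
  -2*Z**2 ↦ -2·1·1·9 = -18
Sum: F(0, 6, 3) = (0) + (0) + (0) + (36) + (36) + (-18) = 54.
Reducing mod 7: 54 ≡ 5 (mod 7).
Since F(a, b, c) ≡ 5 ≠ 0 (mod 7), P does NOT lie on the curve.


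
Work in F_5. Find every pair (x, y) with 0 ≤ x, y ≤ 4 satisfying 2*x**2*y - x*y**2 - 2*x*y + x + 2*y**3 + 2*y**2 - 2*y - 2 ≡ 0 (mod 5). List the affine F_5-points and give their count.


Affine F_5-points: {(0, 1), (0, 4), (1, 1), (1, 2), (1, 4), (2, 0), (2, 2), (2, 3)}; count = 8.

For each of the 25 pairs (x, y) ∈ F_5², evaluate f(x, y) mod 5. Record the zeros.
  x = 0: [0↦3, 1↦0, 2↦3, 3↦4, 4↦0]  zeros at y ∈ {1, 4}
  x = 1: [0↦4, 1↦0, 2↦0, 3↦1, 4↦0]  zeros at y ∈ {1, 2, 4}
  x = 2: [0↦0, 1↦4, 2↦0, 3↦0, 4↦1]  zeros at y ∈ {0, 2, 3}
  x = 3: [0↦1, 1↦2, 2↦3, 3↦1, 4↦3]  zeros at y ∈ ∅
  x = 4: [0↦2, 1↦4, 2↦4, 3↦4, 4↦1]  zeros at y ∈ ∅
Collecting zeros: affine points = {(0, 1), (0, 4), (1, 1), (1, 2), (1, 4), (2, 0), (2, 2), (2, 3)}.
Total count |C(F_5)_aff| = 8.


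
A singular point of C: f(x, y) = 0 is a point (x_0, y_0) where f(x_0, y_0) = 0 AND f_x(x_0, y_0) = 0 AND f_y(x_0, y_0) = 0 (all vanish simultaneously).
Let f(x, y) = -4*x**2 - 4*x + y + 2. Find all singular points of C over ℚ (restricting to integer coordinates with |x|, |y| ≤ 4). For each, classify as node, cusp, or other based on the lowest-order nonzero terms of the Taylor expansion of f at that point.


No singular points in the scanned grid; C is smooth there.

Compute partial derivatives:
  f_x = -8*x - 4.
  f_y = 1.
f_y = 1 is a nonzero constant, so f_y never vanishes: no point (x, y) can satisfy f = f_x = f_y = 0. In particular no (x, y) ∈ {−4, ..., 4}² is singular; the curve is smooth.


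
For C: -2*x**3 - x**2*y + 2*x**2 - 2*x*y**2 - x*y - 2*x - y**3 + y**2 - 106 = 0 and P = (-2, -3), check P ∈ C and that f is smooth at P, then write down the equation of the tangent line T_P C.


Tangent line at P: -61*x - 59*y - 299 = 0.

Step 1: f(-2, -3) = 0, so P lies on C.
Step 2: partial derivatives
  f_x(x, y) = -6*x**2 - 2*x*y + 4*x - 2*y**2 - y - 2, f_y(x, y) = -x**2 - 4*x*y - x - 3*y**2 + 2*y.
  f_x(P) = -61, f_y(P) = -59 (gradient nonzero, so P is smooth).
Step 3: tangent line at P: -61·(x − -2) + -59·(y − -3) = 0.
Expanding: -61*x - 59*y - 299 = 0.


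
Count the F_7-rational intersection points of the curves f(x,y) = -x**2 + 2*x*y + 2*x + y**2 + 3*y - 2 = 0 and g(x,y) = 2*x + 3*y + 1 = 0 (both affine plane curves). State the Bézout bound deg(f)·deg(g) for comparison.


Common zeros: {(2, 3)}; count = 1; Bézout bound = 2.

deg(f) = 2, deg(g) = 1, so Bézout bound = 2.
Scan x ∈ F_7. For each x, list the y ∈ F_7 with f(x, y) ≡ 0 and those with g(x, y) ≡ 0 (mod 7); the common zeros in that column are the intersection.
  x = 0: f ≡ 0 at y ∈ ∅; g ≡ 0 at y ∈ {2}; common: ∅.
  x = 1: f ≡ 0 at y ∈ {4, 5}; g ≡ 0 at y ∈ {6}; common: ∅.
  x = 2: f ≡ 0 at y ∈ {3, 4}; g ≡ 0 at y ∈ {3}; common: {3}.
  x = 3: f ≡ 0 at y ∈ ∅; g ≡ 0 at y ∈ {0}; common: ∅.
  x = 4: f ≡ 0 at y ∈ {5}; g ≡ 0 at y ∈ {4}; common: ∅.
  x = 5: f ≡ 0 at y ∈ ∅; g ≡ 0 at y ∈ {1}; common: ∅.
  x = 6: f ≡ 0 at y ∈ {3}; g ≡ 0 at y ∈ {5}; common: ∅.
Collecting: common zeros = {(2, 3)}, so the count is 1.
Comparison with the Bézout bound: 1 ≤ 2 = deg(f)·deg(g), as expected for curves with no common component (the affine F_7-count falls short of the bound because intersections may lie at infinity, over extension fields, or carry multiplicity).


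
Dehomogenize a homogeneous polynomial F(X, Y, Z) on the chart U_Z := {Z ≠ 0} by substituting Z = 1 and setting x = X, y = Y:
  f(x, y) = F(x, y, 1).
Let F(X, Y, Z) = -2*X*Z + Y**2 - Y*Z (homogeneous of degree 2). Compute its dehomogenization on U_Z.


f(x, y) = -2*x + y**2 - y

On U_Z we set Z = 1. Each monomial c·X^i·Y^j·Z^k in F becomes c·x^i·y^j·1^k = c·x^i·y^j.
Substituting Z = 1: F(X, Y, 1) = -2*x + y**2 - y.
Note: deg(f) ≤ deg(F) = 2; strict inequality happens when F is divisible by Z (lost terms).


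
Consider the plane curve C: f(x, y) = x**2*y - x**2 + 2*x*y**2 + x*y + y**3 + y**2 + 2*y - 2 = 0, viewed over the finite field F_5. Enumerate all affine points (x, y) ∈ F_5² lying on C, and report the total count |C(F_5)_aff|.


Affine F_5-points: {(0, 3), (1, 1), (1, 2), (1, 4), (2, 3), (2, 4), (4, 2)}; count = 7.

For each of the 25 pairs (x, y) ∈ F_5², evaluate f(x, y) mod 5. Record the zeros.
  x = 0: [0↦3, 1↦2, 2↦4, 3↦0, 4↦1]  zeros at y ∈ {3}
  x = 1: [0↦2, 1↦0, 2↦0, 3↦3, 4↦0]  zeros at y ∈ {1, 2, 4}
  x = 2: [0↦4, 1↦3, 2↦3, 3↦0, 4↦0]  zeros at y ∈ {3, 4}
  x = 3: [0↦4, 1↦1, 2↦3, 3↦1, 4↦1]  zeros at y ∈ ∅
  x = 4: [0↦2, 1↦4, 2↦0, 3↦1, 4↦3]  zeros at y ∈ {2}
Collecting zeros: affine points = {(0, 3), (1, 1), (1, 2), (1, 4), (2, 3), (2, 4), (4, 2)}.
Total count |C(F_5)_aff| = 7.


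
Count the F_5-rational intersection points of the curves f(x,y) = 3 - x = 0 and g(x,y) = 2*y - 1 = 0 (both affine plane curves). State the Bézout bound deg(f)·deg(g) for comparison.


Common zeros: {(3, 3)}; count = 1; Bézout bound = 1.

deg(f) = 1, deg(g) = 1, so Bézout bound = 1.
Scan x ∈ F_5. For each x, list the y ∈ F_5 with f(x, y) ≡ 0 and those with g(x, y) ≡ 0 (mod 5); the common zeros in that column are the intersection.
  x = 0: f ≡ 0 at y ∈ ∅; g ≡ 0 at y ∈ {3}; common: ∅.
  x = 1: f ≡ 0 at y ∈ ∅; g ≡ 0 at y ∈ {3}; common: ∅.
  x = 2: f ≡ 0 at y ∈ ∅; g ≡ 0 at y ∈ {3}; common: ∅.
  x = 3: f ≡ 0 at y ∈ {0, 1, 2, 3, 4}; g ≡ 0 at y ∈ {3}; common: {3}.
  x = 4: f ≡ 0 at y ∈ ∅; g ≡ 0 at y ∈ {3}; common: ∅.
Collecting: common zeros = {(3, 3)}, so the count is 1.
Comparison with the Bézout bound: 1 ≤ 1 = deg(f)·deg(g), as expected for curves with no common component (the bound is attained).


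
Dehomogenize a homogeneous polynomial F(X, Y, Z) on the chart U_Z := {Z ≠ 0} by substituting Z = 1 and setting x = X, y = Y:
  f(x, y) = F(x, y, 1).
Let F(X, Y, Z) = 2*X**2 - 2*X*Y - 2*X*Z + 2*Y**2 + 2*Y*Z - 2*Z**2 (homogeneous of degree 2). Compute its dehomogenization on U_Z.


f(x, y) = 2*x**2 - 2*x*y - 2*x + 2*y**2 + 2*y - 2

On U_Z we set Z = 1. Each monomial c·X^i·Y^j·Z^k in F becomes c·x^i·y^j·1^k = c·x^i·y^j.
Substituting Z = 1: F(X, Y, 1) = 2*x**2 - 2*x*y - 2*x + 2*y**2 + 2*y - 2.
Note: deg(f) ≤ deg(F) = 2; strict inequality happens when F is divisible by Z (lost terms).


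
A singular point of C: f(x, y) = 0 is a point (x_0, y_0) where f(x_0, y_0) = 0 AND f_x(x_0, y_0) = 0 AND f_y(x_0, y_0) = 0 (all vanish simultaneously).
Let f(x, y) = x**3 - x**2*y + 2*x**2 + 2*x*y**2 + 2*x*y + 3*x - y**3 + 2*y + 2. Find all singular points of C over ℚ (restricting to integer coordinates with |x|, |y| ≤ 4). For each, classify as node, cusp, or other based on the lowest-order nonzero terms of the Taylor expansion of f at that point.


Singular points: {(-1, -1)}; classification: cusp.

Compute partial derivatives:
  f_x = 3*x**2 - 2*x*y + 4*x + 2*y**2 + 2*y + 3.
  f_y = -x**2 + 4*x*y + 2*x - 3*y**2 + 2.
Scan x_0 ∈ {−4, ..., 4}. For each x_0, f_y(x_0, y) is a polynomial in y; find its integer roots y ∈ {−4, ..., 4}, then test f_x and f at those candidates.
  x = -4: f_y(-4, y) = -3*y**2 - 16*y - 22; no integer root y with |y| ≤ 4.
  x = -3: f_y(-3, y) = -3*y**2 - 12*y - 13; no integer root y with |y| ≤ 4.
  x = -2: f_y(-2, y) = -3*y**2 - 8*y - 6; no integer root y with |y| ≤ 4.
  x = -1: f_y(-1, y) = -3*y**2 - 4*y - 1; vanishes at y ∈ {-1}. (-1, -1): f_x = 0, f = 0 — SINGULAR.
  x = 0: f_y(0, y) = 2 - 3*y**2; no integer root y with |y| ≤ 4.
  x = 1: f_y(1, y) = -3*y**2 + 4*y + 3; no integer root y with |y| ≤ 4.
  x = 2: f_y(2, y) = -3*y**2 + 8*y + 2; no integer root y with |y| ≤ 4.
  x = 3: f_y(3, y) = -3*y**2 + 12*y - 1; no integer root y with |y| ≤ 4.
  x = 4: f_y(4, y) = -3*y**2 + 16*y - 6; no integer root y with |y| ≤ 4.
Only singular point on the grid: (-1, -1).
Classify: substitute x = -1 + u, y = -1 + v and expand: f = u**3 - u**2*v + 2*u*v**2 - v**3 + v**2.
No constant or linear terms (consistent with a singular point). Quadratic part: v**2. Cubic part: u**3 - u**2*v + 2*u*v**2 - v**3.
The quadratic part v**2 is a perfect square, so there is a single (double) tangent line v = 0, i.e. y = -1. Restricting the cubic part to that line (v = 0) leaves u**3 ≠ 0, so f is not divisible by v and the branch is v² ≈ -u**3 to lowest order — this is a cusp.
Classification: cusp.


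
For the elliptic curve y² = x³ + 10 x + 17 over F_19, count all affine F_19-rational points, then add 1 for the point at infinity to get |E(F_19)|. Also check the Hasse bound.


Affine points = {(0, 6), (0, 13), (1, 3), (1, 16), (2, 8), (2, 11), (3, 6), (3, 13), (4, 8), (4, 11), (8, 1), (8, 18), (9, 0), (13, 8), (13, 11), (16, 6), (16, 13), (18, 5), (18, 14)}; affine count = 19; |E(F_19)| = 20.

Discriminant check: Δ ∝ 4a³ + 27b² = 4·10³ + 27·17² = 4·1000 + 27·289 ≡ 4 (mod 19). Nonzero ⇒ E is nonsingular.
For each x ∈ F_19, compute rhs = x³ + 10·x + 17 mod 19, then count y ∈ F_19 with y² ≡ rhs.
  x = 0: rhs = 17, matching y values: 6, 13 (2 points).
  x = 1: rhs = 9, matching y values: 3, 16 (2 points).
  x = 2: rhs = 7, matching y values: 8, 11 (2 points).
  x = 3: rhs = 17, matching y values: 6, 13 (2 points).
  x = 4: rhs = 7, matching y values: 8, 11 (2 points).
  x = 5: rhs = 2, matching y values: none (0 points).
  x = 6: rhs = 8, matching y values: none (0 points).
  x = 7: rhs = 12, matching y values: none (0 points).
  x = 8: rhs = 1, matching y values: 1, 18 (2 points).
  x = 9: rhs = 0, matching y values: 0 (1 points).
  x = 10: rhs = 15, matching y values: none (0 points).
  x = 11: rhs = 14, matching y values: none (0 points).
  x = 12: rhs = 3, matching y values: none (0 points).
  x = 13: rhs = 7, matching y values: 8, 11 (2 points).
  x = 14: rhs = 13, matching y values: none (0 points).
  x = 15: rhs = 8, matching y values: none (0 points).
  x = 16: rhs = 17, matching y values: 6, 13 (2 points).
  x = 17: rhs = 8, matching y values: none (0 points).
  x = 18: rhs = 6, matching y values: 5, 14 (2 points).
Total affine count: 19.
Full point count |E(F_19)| = 19 + 1 = 20.
Hasse bound: |20 − (19+1)| = |0| = 0 ≤ 2√19 ≈ 8.7178 ✓.


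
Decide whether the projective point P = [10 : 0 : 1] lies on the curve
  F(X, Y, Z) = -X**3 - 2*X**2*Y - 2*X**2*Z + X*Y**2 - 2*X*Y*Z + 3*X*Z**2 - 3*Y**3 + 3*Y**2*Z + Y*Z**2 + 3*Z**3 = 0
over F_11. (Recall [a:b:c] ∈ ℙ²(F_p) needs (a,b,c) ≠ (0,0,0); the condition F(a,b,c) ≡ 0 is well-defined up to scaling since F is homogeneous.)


F(10,0,1) ≡ 10 (mod 11); P is NOT on the curve.

Evaluate F(10, 0, 1) term-by-term (mod 11).
  -X**3 ↦ -1·1000·1·1 = -1000
  -2*X**2*Y ↦ -2·100·0·1 = 0
  -2*X**2*Z ↦ -2·100·1·1 = -200
  X*Y**2 ↦ 1·10·0·1 = 0
  -2*X*Y*Z ↦ -2·10·0·1 = 0
  3*X*Z**2 ↦ 3·10·1·1 = 30
  -3*Y**3 ↦ -3·1·0·1 = 0
  3*Y**2*Z ↦ 3·1·0·1 = 0
  Y*Z**2 ↦ 1·1·0·1 = 0
  3*Z**3 ↦ 3·1·1·1 = 3
Sum: F(10, 0, 1) = (-1000) + (0) + (-200) + (0) + (0) + (30) + (0) + (0) + (0) + (3) = -1167.
Reducing mod 11: -1167 ≡ 10 (mod 11).
Since F(a, b, c) ≡ 10 ≠ 0 (mod 11), P does NOT lie on the curve.


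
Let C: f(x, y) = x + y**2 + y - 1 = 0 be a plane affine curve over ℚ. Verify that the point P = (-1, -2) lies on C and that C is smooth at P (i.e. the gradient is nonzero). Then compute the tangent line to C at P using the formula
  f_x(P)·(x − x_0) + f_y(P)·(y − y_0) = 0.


Tangent line at P: x - 3*y - 5 = 0.

Step 1: f(-1, -2) = 0, so P lies on C.
Step 2: partial derivatives
  f_x(x, y) = 1, f_y(x, y) = 2*y + 1.
  f_x(P) = 1, f_y(P) = -3 (gradient nonzero, so P is smooth).
Step 3: tangent line at P: 1·(x − -1) + -3·(y − -2) = 0.
Expanding: x - 3*y - 5 = 0.


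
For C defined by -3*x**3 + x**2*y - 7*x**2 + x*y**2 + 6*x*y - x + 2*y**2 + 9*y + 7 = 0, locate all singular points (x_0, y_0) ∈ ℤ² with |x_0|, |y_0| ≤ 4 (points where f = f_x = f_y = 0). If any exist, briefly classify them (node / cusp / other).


Singular points: {(-1, -2)}; classification: cusp.

Compute partial derivatives:
  f_x = -9*x**2 + 2*x*y - 14*x + y**2 + 6*y - 1.
  f_y = x**2 + 2*x*y + 6*x + 4*y + 9.
Scan x_0 ∈ {−4, ..., 4}. For each x_0, f_y(x_0, y) is a polynomial in y; find its integer roots y ∈ {−4, ..., 4}, then test f_x and f at those candidates.
  x = -4: f_y(-4, y) = 1 - 4*y; no integer root y with |y| ≤ 4.
  x = -3: f_y(-3, y) = -2*y; vanishes at y ∈ {0}. (-3, 0): f_x = -40 ≠ 0.
  x = -2: f_y(-2, y) = 1; no integer root y with |y| ≤ 4.
  x = -1: f_y(-1, y) = 2*y + 4; vanishes at y ∈ {-2}. (-1, -2): f_x = 0, f = 0 — SINGULAR.
  x = 0: f_y(0, y) = 4*y + 9; no integer root y with |y| ≤ 4.
  x = 1: f_y(1, y) = 6*y + 16; no integer root y with |y| ≤ 4.
  x = 2: f_y(2, y) = 8*y + 25; no integer root y with |y| ≤ 4.
  x = 3: f_y(3, y) = 10*y + 36; no integer root y with |y| ≤ 4.
  x = 4: f_y(4, y) = 12*y + 49; no integer root y with |y| ≤ 4.
Only singular point on the grid: (-1, -2).
Classify: substitute x = -1 + u, y = -2 + v and expand: f = -3*u**3 + u**2*v + u*v**2 + v**2.
No constant or linear terms (consistent with a singular point). Quadratic part: v**2. Cubic part: -3*u**3 + u**2*v + u*v**2.
The quadratic part v**2 is a perfect square, so there is a single (double) tangent line v = 0, i.e. y = -2. Restricting the cubic part to that line (v = 0) leaves -3*u**3 ≠ 0, so f is not divisible by v and the branch is v² ≈ 3*u**3 to lowest order — this is a cusp.
Classification: cusp.


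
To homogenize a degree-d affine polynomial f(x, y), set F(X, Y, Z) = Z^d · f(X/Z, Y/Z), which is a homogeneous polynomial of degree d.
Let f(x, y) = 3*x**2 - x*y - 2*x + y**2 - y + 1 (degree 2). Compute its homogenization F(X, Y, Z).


F(X, Y, Z) = 3*X**2 - X*Y - 2*X*Z + Y**2 - Y*Z + Z**2

deg(f) = 2.
Substitute x = X/Z, y = Y/Z into f, then multiply by Z^2.
  monomial 3·x^2·y^0 ↦ 3·X^2·Y^0·Z^0.
  monomial -1·x^1·y^1 ↦ -1·X^1·Y^1·Z^0.
  monomial -2·x^1·y^0 ↦ -2·X^1·Y^0·Z^1.
  monomial 1·x^0·y^2 ↦ 1·X^0·Y^2·Z^0.
  monomial -1·x^0·y^1 ↦ -1·X^0·Y^1·Z^1.
  monomial 1·x^0·y^0 ↦ 1·X^0·Y^0·Z^2.
Collecting: F(X, Y, Z) = 3*X**2 - X*Y - 2*X*Z + Y**2 - Y*Z + Z**2.


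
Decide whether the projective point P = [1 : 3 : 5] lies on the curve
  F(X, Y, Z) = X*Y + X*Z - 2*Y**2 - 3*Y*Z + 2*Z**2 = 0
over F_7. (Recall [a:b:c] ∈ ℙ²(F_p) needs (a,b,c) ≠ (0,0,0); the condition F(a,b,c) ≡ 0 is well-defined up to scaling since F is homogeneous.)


F(1,3,5) ≡ 2 (mod 7); P is NOT on the curve.

Evaluate F(1, 3, 5) term-by-term (mod 7).
  X*Y ↦ 1·1·3·1 = 3
  X*Z ↦ 1·1·1·5 = 5
  -2*Y**2 ↦ -2·1·9·1 = -18
  -3*Y*Z ↦ -3·1·3·5 = -45
  2*Z**2 ↦ 2·1·1·25 = 50
Sum: F(1, 3, 5) = (3) + (5) + (-18) + (-45) + (50) = -5.
Reducing mod 7: -5 ≡ 2 (mod 7).
Since F(a, b, c) ≡ 2 ≠ 0 (mod 7), P does NOT lie on the curve.


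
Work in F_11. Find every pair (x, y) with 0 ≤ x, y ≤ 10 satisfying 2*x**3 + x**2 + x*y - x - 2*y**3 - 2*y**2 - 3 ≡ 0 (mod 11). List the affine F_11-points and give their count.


Affine F_11-points: {(0, 8), (2, 5), (3, 6), (4, 2), (4, 3), (4, 5), (5, 2), (7, 2), (8, 8), (9, 10), (10, 5)}; count = 11.

For each of the 121 pairs (x, y) ∈ F_11², evaluate f(x, y) mod 11. Record the zeros.
  x = 0: [0↦8, 1↦4, 2↦6, 3↦2, 4↦2, 5↦5, 6↦10, 7↦5, 8↦0, 9↦5, 10↦8]  zeros at y ∈ {8}
  x = 1: [0↦10, 1↦7, 2↦10, 3↦7, 4↦8, 5↦1, 6↦7, 7↦3, 8↦10, 9↦5, 10↦9]  zeros at y ∈ ∅
  x = 2: [0↦4, 1↦2, 2↦6, 3↦4, 4↦6, 5↦0, 6↦7, 7↦4, 8↦1, 9↦8, 10↦2]  zeros at y ∈ {5}
  x = 3: [0↦2, 1↦1, 2↦6, 3↦5, 4↦8, 5↦3, 6↦0, 7↦9, 8↦7, 9↦4, 10↦10]  zeros at y ∈ {6}
  x = 4: [0↦5, 1↦5, 2↦0, 3↦0, 4↦4, 5↦0, 6↦9, 7↦8, 8↦7, 9↦5, 10↦1]  zeros at y ∈ {2, 3, 5}
  x = 5: [0↦3, 1↦4, 2↦0, 3↦1, 4↦6, 5↦3, 6↦2, 7↦2, 8↦2, 9↦1, 10↦9]  zeros at y ∈ {2}
  x = 6: [0↦8, 1↦10, 2↦7, 3↦9, 4↦4, 5↦2, 6↦2, 7↦3, 8↦4, 9↦4, 10↦2]  zeros at y ∈ ∅
  x = 7: [0↦10, 1↦2, 2↦0, 3↦3, 4↦10, 5↦9, 6↦10, 7↦1, 8↦3, 9↦4, 10↦3]  zeros at y ∈ {2}
  x = 8: [0↦10, 1↦3, 2↦2, 3↦6, 4↦3, 5↦3, 6↦5, 7↦8, 8↦0, 9↦2, 10↦2]  zeros at y ∈ {8}
  x = 9: [0↦9, 1↦3, 2↦3, 3↦8, 4↦6, 5↦7, 6↦10, 7↦3, 8↦7, 9↦10, 10↦0]  zeros at y ∈ {10}
  x = 10: [0↦8, 1↦3, 2↦4, 3↦10, 4↦9, 5↦0, 6↦4, 7↦9, 8↦3, 9↦7, 10↦9]  zeros at y ∈ {5}
Collecting zeros: affine points = {(0, 8), (2, 5), (3, 6), (4, 2), (4, 3), (4, 5), (5, 2), (7, 2), (8, 8), (9, 10), (10, 5)}.
Total count |C(F_11)_aff| = 11.


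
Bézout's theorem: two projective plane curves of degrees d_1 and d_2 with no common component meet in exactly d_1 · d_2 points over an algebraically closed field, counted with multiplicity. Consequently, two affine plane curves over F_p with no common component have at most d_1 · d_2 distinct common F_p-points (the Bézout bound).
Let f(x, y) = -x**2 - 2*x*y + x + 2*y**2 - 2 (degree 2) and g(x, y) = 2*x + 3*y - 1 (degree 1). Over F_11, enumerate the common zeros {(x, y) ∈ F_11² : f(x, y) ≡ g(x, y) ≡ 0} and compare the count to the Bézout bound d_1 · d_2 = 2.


Common zeros: {(10, 1)}; count = 1; Bézout bound = 2.

deg(f) = 2, deg(g) = 1, so Bézout bound = 2.
Scan x ∈ F_11. For each x, list the y ∈ F_11 with f(x, y) ≡ 0 and those with g(x, y) ≡ 0 (mod 11); the common zeros in that column are the intersection.
  x = 0: f ≡ 0 at y ∈ {1, 10}; g ≡ 0 at y ∈ {4}; common: ∅.
  x = 1: f ≡ 0 at y ∈ {4, 8}; g ≡ 0 at y ∈ {7}; common: ∅.
  x = 2: f ≡ 0 at y ∈ {6, 7}; g ≡ 0 at y ∈ {10}; common: ∅.
  x = 3: f ≡ 0 at y ∈ {4, 10}; g ≡ 0 at y ∈ {2}; common: ∅.
  x = 4: f ≡ 0 at y ∈ {2}; g ≡ 0 at y ∈ {5}; common: ∅.
  x = 5: f ≡ 0 at y ∈ {0, 5}; g ≡ 0 at y ∈ {8}; common: ∅.
  x = 6: f ≡ 0 at y ∈ {8, 9}; g ≡ 0 at y ∈ {0}; common: ∅.
  x = 7: f ≡ 0 at y ∈ {0, 7}; g ≡ 0 at y ∈ {3}; common: ∅.
  x = 8: f ≡ 0 at y ∈ {3, 5}; g ≡ 0 at y ∈ {6}; common: ∅.
  x = 9: f ≡ 0 at y ∈ {3, 6}; g ≡ 0 at y ∈ {9}; common: ∅.
  x = 10: f ≡ 0 at y ∈ {1, 9}; g ≡ 0 at y ∈ {1}; common: {1}.
Collecting: common zeros = {(10, 1)}, so the count is 1.
Comparison with the Bézout bound: 1 ≤ 2 = deg(f)·deg(g), as expected for curves with no common component (the affine F_11-count falls short of the bound because intersections may lie at infinity, over extension fields, or carry multiplicity).


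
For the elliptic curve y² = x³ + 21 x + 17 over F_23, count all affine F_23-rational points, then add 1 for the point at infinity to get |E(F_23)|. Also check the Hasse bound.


Affine points = {(1, 4), (1, 19), (4, 2), (4, 21), (7, 1), (7, 22), (10, 10), (10, 13), (13, 7), (13, 16), (15, 2), (15, 21), (21, 6), (21, 17), (22, 8), (22, 15)}; affine count = 16; |E(F_23)| = 17.

Discriminant check: Δ ∝ 4a³ + 27b² = 4·21³ + 27·17² = 4·9261 + 27·289 ≡ 20 (mod 23). Nonzero ⇒ E is nonsingular.
For each x ∈ F_23, compute rhs = x³ + 21·x + 17 mod 23, then count y ∈ F_23 with y² ≡ rhs.
  x = 0: rhs = 17, matching y values: none (0 points).
  x = 1: rhs = 16, matching y values: 4, 19 (2 points).
  x = 2: rhs = 21, matching y values: none (0 points).
  x = 3: rhs = 15, matching y values: none (0 points).
  x = 4: rhs = 4, matching y values: 2, 21 (2 points).
  x = 5: rhs = 17, matching y values: none (0 points).
  x = 6: rhs = 14, matching y values: none (0 points).
  x = 7: rhs = 1, matching y values: 1, 22 (2 points).
  x = 8: rhs = 7, matching y values: none (0 points).
  x = 9: rhs = 15, matching y values: none (0 points).
  x = 10: rhs = 8, matching y values: 10, 13 (2 points).
  x = 11: rhs = 15, matching y values: none (0 points).
  x = 12: rhs = 19, matching y values: none (0 points).
  x = 13: rhs = 3, matching y values: 7, 16 (2 points).
  x = 14: rhs = 19, matching y values: none (0 points).
  x = 15: rhs = 4, matching y values: 2, 21 (2 points).
  x = 16: rhs = 10, matching y values: none (0 points).
  x = 17: rhs = 20, matching y values: none (0 points).
  x = 18: rhs = 17, matching y values: none (0 points).
  x = 19: rhs = 7, matching y values: none (0 points).
  x = 20: rhs = 19, matching y values: none (0 points).
  x = 21: rhs = 13, matching y values: 6, 17 (2 points).
  x = 22: rhs = 18, matching y values: 8, 15 (2 points).
Total affine count: 16.
Full point count |E(F_23)| = 16 + 1 = 17.
Hasse bound: |17 − (23+1)| = |-7| = 7 ≤ 2√23 ≈ 9.5917 ✓.


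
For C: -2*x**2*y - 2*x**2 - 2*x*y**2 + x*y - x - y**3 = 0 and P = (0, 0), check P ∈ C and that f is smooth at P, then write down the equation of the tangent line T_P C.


Tangent line at P: -x = 0.

Step 1: f(0, 0) = 0, so P lies on C.
Step 2: partial derivatives
  f_x(x, y) = -4*x*y - 4*x - 2*y**2 + y - 1, f_y(x, y) = -2*x**2 - 4*x*y + x - 3*y**2.
  f_x(P) = -1, f_y(P) = 0 (gradient nonzero, so P is smooth).
Step 3: tangent line at P: -1·(x − 0) + 0·(y − 0) = 0.
Expanding: -x = 0.


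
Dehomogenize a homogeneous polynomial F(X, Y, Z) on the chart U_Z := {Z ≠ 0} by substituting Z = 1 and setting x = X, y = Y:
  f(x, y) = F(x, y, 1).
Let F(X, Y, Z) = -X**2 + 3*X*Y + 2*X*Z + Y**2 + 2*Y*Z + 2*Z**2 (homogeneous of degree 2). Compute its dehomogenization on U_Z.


f(x, y) = -x**2 + 3*x*y + 2*x + y**2 + 2*y + 2

On U_Z we set Z = 1. Each monomial c·X^i·Y^j·Z^k in F becomes c·x^i·y^j·1^k = c·x^i·y^j.
Substituting Z = 1: F(X, Y, 1) = -x**2 + 3*x*y + 2*x + y**2 + 2*y + 2.
Note: deg(f) ≤ deg(F) = 2; strict inequality happens when F is divisible by Z (lost terms).
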